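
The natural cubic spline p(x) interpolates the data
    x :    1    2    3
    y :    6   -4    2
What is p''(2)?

With M_i denoting the second derivative at x_i, h_i = 1, 1, and Δ_i = (y_(i+1) − y_i)/h_i = -10, 6:
  1·M_0 + 4·M_1 + 1·M_2 = 6(Δ_1 - Δ_0) = 96
Natural end conditions: M_0 = M_2 = 0.
Forward elimination and back-substitution give M_0 = 0, M_1 = 24, M_2 = 0.

24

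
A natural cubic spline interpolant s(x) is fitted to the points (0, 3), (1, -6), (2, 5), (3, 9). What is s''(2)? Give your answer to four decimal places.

-19.2000

Put m_i = s'' at the i-th knot. Here h = (1, 1, 1) and Δ = (-9, 11, 4), so the interior equations h_(i-1)·m_(i-1) + 2(h_(i-1)+h_i)·m_i + h_i·m_(i+1) = 6(Δ_i − Δ_(i-1)) read
  1·m_0 + 4·m_1 + 1·m_2 = 6(Δ_1 - Δ_0) = 120
  1·m_1 + 4·m_2 + 1·m_3 = 6(Δ_2 - Δ_1) = -42
Natural end conditions: m_0 = m_3 = 0.
Solving the tridiagonal system: m_0 = 0, m_1 = 174/5, m_2 = -96/5, m_3 = 0.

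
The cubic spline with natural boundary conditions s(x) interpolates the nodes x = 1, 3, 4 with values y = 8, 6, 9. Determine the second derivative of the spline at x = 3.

4

Put m_i = s'' at the i-th knot. Here h = (2, 1) and Δ = (-1, 3), so the interior equations h_(i-1)·m_(i-1) + 2(h_(i-1)+h_i)·m_i + h_i·m_(i+1) = 6(Δ_i − Δ_(i-1)) read
  2·m_0 + 6·m_1 + 1·m_2 = 6(Δ_1 - Δ_0) = 24
Natural end conditions: m_0 = m_2 = 0.
Solving: m_0 = 0, m_1 = 4, m_2 = 0.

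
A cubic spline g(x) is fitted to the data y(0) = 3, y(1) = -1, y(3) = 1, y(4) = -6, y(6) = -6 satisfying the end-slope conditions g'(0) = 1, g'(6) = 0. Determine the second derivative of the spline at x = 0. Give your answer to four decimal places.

Write σ_i for g''(x_i). With h_i = 1, 2, 1, 2 and divided differences Δ_i = -4, 1, -7, 0, the continuity of g' gives the tridiagonal system
  1·σ_0 + 6·σ_1 + 2·σ_2 = 6(Δ_1 - Δ_0) = 30
  2·σ_1 + 6·σ_2 + 1·σ_3 = 6(Δ_2 - Δ_1) = -48
  1·σ_2 + 6·σ_3 + 2·σ_4 = 6(Δ_3 - Δ_2) = 42
Clamped end conditions give two more equations: 2h_0·σ_0 + h_0·σ_1 = 6(Δ_0 - g'(0)) = -30 and h_3·σ_3 + 2h_3·σ_4 = 6(g'(6) - Δ_3) = 0.
Forward elimination and back-substitution give σ_0 = -2018/93, σ_1 = 1246/93, σ_2 = -1334/93, σ_3 = 1048/93, σ_4 = -524/93.

-21.6989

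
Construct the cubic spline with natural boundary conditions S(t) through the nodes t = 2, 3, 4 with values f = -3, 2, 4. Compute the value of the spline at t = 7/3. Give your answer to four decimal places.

With M_i denoting the second derivative at x_i, h_i = 1, 1, and Δ_i = (y_(i+1) − y_i)/h_i = 5, 2:
  1·M_0 + 4·M_1 + 1·M_2 = 6(Δ_1 - Δ_0) = -18
Natural end conditions: M_0 = M_2 = 0.
Solving the tridiagonal system: M_0 = 0, M_1 = -9/2, M_2 = 0.
On [2, 3], S(t) = -3 + 23/4·(t - 2) + 0·(t - 2)² - 3/4·(t - 2)³.
With (t - 2) = 1/3: S(7/3) = -10/9.

-1.1111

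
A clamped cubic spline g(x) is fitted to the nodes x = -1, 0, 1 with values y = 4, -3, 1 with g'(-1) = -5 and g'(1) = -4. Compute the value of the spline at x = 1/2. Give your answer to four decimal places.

With σ_i denoting the second derivative at x_i, h_i = 1, 1, and Δ_i = (y_(i+1) − y_i)/h_i = -7, 4:
  1·σ_0 + 4·σ_1 + 1·σ_2 = 6(Δ_1 - Δ_0) = 66
Clamped end conditions give two more equations: 2h_0·σ_0 + h_0·σ_1 = 6(Δ_0 - g'(-1)) = -12 and h_1·σ_1 + 2h_1·σ_2 = 6(g'(1) - Δ_1) = -48.
Forward elimination and back-substitution give σ_0 = -22, σ_1 = 32, σ_2 = -40.
On [0, 1], g(x) = -3 + 0·x + 16·x² - 12·x³.
With x = 1/2: g(1/2) = -1/2.

-0.5000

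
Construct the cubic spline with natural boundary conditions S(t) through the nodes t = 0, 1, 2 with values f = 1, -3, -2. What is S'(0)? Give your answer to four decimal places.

Write M_i for S''(x_i). With h_i = 1, 1 and divided differences Δ_i = -4, 1, the continuity of S' gives the tridiagonal system
  1·M_0 + 4·M_1 + 1·M_2 = 6(Δ_1 - Δ_0) = 30
Natural end conditions: M_0 = M_2 = 0.
Solving: M_0 = 0, M_1 = 15/2, M_2 = 0.
On [0, 1], S'(t) = b_0 + 2c_0·t + 3d_0·t² with b_0 = Δ_0 - h_0(2M_0 + M_1)/6 = -21/4, c_0 = M_0/2 = 0, d_0 = (M_1 - M_0)/(6h_0) = 5/4. So S'(0) = -21/4.

-5.2500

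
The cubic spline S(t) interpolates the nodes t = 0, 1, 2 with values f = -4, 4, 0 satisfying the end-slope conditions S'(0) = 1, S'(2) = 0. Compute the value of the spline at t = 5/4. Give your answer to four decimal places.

Let m_i = S''(x_i). Step sizes h_i = 1, 1; slopes of the chords Δ_i = (y_(i+1) - y_i)/h_i = 8, -4.
  1·m_0 + 4·m_1 + 1·m_2 = 6(Δ_1 - Δ_0) = -72
Clamped end conditions give two more equations: 2h_0·m_0 + h_0·m_1 = 6(Δ_0 - S'(0)) = 42 and h_1·m_1 + 2h_1·m_2 = 6(S'(2) - Δ_1) = 24.
Solving the tridiagonal system: m_0 = 77/2, m_1 = -35, m_2 = 59/2.
On [1, 2], S(t) = 4 + 11/4·(t - 1) - 35/2·(t - 1)² + 43/4·(t - 1)³.
With (t - 1) = 1/4: S(5/4) = 963/256.

3.7617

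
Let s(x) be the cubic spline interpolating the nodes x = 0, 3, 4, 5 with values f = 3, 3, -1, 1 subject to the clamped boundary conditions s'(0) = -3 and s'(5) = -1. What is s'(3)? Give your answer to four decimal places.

-4.0345

Let σ_i = s''(x_i). Step sizes h_i = 3, 1, 1; slopes of the chords Δ_i = (y_(i+1) - y_i)/h_i = 0, -4, 2.
  3·σ_0 + 8·σ_1 + 1·σ_2 = 6(Δ_1 - Δ_0) = -24
  1·σ_1 + 4·σ_2 + 1·σ_3 = 6(Δ_2 - Δ_1) = 36
Clamped end conditions give two more equations: 2h_0·σ_0 + h_0·σ_1 = 6(Δ_0 - s'(0)) = 18 and h_2·σ_2 + 2h_2·σ_3 = 6(s'(5) - Δ_2) = -18.
Solving the tridiagonal system: σ_0 = 194/29, σ_1 = -214/29, σ_2 = 434/29, σ_3 = -478/29.
On [3, 4], s'(x) = b_1 + 2c_1·(x - 3) + 3d_1·(x - 3)² with b_1 = Δ_1 - h_1(2σ_1 + σ_2)/6 = -117/29, c_1 = σ_1/2 = -107/29, d_1 = (σ_2 - σ_1)/(6h_1) = 108/29. So s'(3) = -117/29.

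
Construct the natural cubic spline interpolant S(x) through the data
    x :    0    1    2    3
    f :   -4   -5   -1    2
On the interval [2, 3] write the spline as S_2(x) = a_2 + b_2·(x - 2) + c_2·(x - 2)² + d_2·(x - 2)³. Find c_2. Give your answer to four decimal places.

-1.8000

Let σ_i = S''(x_i). Step sizes h_i = 1, 1, 1; slopes of the chords Δ_i = (y_(i+1) - y_i)/h_i = -1, 4, 3.
  1·σ_0 + 4·σ_1 + 1·σ_2 = 6(Δ_1 - Δ_0) = 30
  1·σ_1 + 4·σ_2 + 1·σ_3 = 6(Δ_2 - Δ_1) = -6
Natural end conditions: σ_0 = σ_3 = 0.
Solving: σ_0 = 0, σ_1 = 42/5, σ_2 = -18/5, σ_3 = 0.
On [2, 3], with S_2(x) = a_2 + b_2·(x - 2) + c_2·(x - 2)² + d_2·(x - 2)³: c_2 = σ_2/2 = -9/5, d_2 = (σ_3 - σ_2)/(6h_2) = 3/5, b_2 = Δ_2 - h_2(2σ_2 + σ_3)/6 = 21/5.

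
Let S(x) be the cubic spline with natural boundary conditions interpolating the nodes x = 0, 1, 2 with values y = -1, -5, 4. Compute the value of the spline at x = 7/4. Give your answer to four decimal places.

Let M_i = S''(x_i). Step sizes h_i = 1, 1; slopes of the chords Δ_i = (y_(i+1) - y_i)/h_i = -4, 9.
  1·M_0 + 4·M_1 + 1·M_2 = 6(Δ_1 - Δ_0) = 78
Natural end conditions: M_0 = M_2 = 0.
Solving: M_0 = 0, M_1 = 39/2, M_2 = 0.
On [1, 2], S(x) = -5 + 5/2·(x - 1) + 39/4·(x - 1)² - 13/4·(x - 1)³.
With (x - 1) = 3/4: S(7/4) = 253/256.

0.9883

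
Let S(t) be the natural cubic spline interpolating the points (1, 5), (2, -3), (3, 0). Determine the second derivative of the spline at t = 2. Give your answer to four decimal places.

16.5000

Write M_i for S''(x_i). With h_i = 1, 1 and divided differences Δ_i = -8, 3, the continuity of S' gives the tridiagonal system
  1·M_0 + 4·M_1 + 1·M_2 = 6(Δ_1 - Δ_0) = 66
Natural end conditions: M_0 = M_2 = 0.
Hence M_0 = 0, M_1 = 33/2, M_2 = 0.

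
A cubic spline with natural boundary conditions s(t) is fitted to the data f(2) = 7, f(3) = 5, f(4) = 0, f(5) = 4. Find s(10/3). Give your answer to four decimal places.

Write σ_i for s''(x_i). With h_i = 1, 1, 1 and divided differences Δ_i = -2, -5, 4, the continuity of s' gives the tridiagonal system
  1·σ_0 + 4·σ_1 + 1·σ_2 = 6(Δ_1 - Δ_0) = -18
  1·σ_1 + 4·σ_2 + 1·σ_3 = 6(Δ_2 - Δ_1) = 54
Natural end conditions: σ_0 = σ_3 = 0.
Forward elimination and back-substitution give σ_0 = 0, σ_1 = -42/5, σ_2 = 78/5, σ_3 = 0.
On [3, 4], s(t) = 5 - 24/5·(t - 3) - 21/5·(t - 3)² + 4·(t - 3)³.
With (t - 3) = 1/3: s(10/3) = 416/135.

3.0815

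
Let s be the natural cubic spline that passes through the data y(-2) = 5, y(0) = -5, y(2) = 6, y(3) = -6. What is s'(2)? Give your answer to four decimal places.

-4.6818

Put m_i = s'' at the i-th knot. Here h = (2, 2, 1) and Δ = (-5, 11/2, -12), so the interior equations h_(i-1)·m_(i-1) + 2(h_(i-1)+h_i)·m_i + h_i·m_(i+1) = 6(Δ_i − Δ_(i-1)) read
  2·m_0 + 8·m_1 + 2·m_2 = 6(Δ_1 - Δ_0) = 63
  2·m_1 + 6·m_2 + 1·m_3 = 6(Δ_2 - Δ_1) = -105
Natural end conditions: m_0 = m_3 = 0.
Solving the tridiagonal system: m_0 = 0, m_1 = 147/11, m_2 = -483/22, m_3 = 0.
On [2, 3], s'(x) = b_2 + 2c_2·(x - 2) + 3d_2·(x - 2)² with b_2 = Δ_2 - h_2(2m_2 + m_3)/6 = -103/22, c_2 = m_2/2 = -483/44, d_2 = (m_3 - m_2)/(6h_2) = 161/44. So s'(2) = -103/22.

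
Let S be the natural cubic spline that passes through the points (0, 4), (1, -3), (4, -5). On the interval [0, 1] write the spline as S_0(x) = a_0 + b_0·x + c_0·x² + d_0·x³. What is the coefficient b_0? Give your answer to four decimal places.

Put σ_i = S'' at the i-th knot. Here h = (1, 3) and Δ = (-7, -2/3), so the interior equations h_(i-1)·σ_(i-1) + 2(h_(i-1)+h_i)·σ_i + h_i·σ_(i+1) = 6(Δ_i − Δ_(i-1)) read
  1·σ_0 + 8·σ_1 + 3·σ_2 = 6(Δ_1 - Δ_0) = 38
Natural end conditions: σ_0 = σ_2 = 0.
Solving: σ_0 = 0, σ_1 = 19/4, σ_2 = 0.
On [0, 1], with S_0(x) = a_0 + b_0·x + c_0·x² + d_0·x³: c_0 = σ_0/2 = 0, d_0 = (σ_1 - σ_0)/(6h_0) = 19/24, b_0 = Δ_0 - h_0(2σ_0 + σ_1)/6 = -187/24.

-7.7917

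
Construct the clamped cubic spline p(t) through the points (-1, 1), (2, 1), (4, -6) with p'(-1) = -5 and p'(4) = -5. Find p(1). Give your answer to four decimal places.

Let m_i = p''(x_i). Step sizes h_i = 3, 2; slopes of the chords Δ_i = (y_(i+1) - y_i)/h_i = 0, -7/2.
  3·m_0 + 10·m_1 + 2·m_2 = 6(Δ_1 - Δ_0) = -21
Clamped end conditions give two more equations: 2h_0·m_0 + h_0·m_1 = 6(Δ_0 - p'(-1)) = 30 and h_1·m_1 + 2h_1·m_2 = 6(p'(4) - Δ_1) = -9.
Solving the tridiagonal system: m_0 = 71/10, m_1 = -21/5, m_2 = -3/20.
On [-1, 2], p(t) = 1 - 5·(t + 1) + 71/20·(t + 1)² - 113/180·(t + 1)³.
With (t + 1) = 2: p(1) = 8/45.

0.1778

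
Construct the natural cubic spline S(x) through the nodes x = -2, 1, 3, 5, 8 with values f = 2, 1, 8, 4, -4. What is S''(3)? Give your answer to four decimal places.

-5.1111

Put σ_i = S'' at the i-th knot. Here h = (3, 2, 2, 3) and Δ = (-1/3, 7/2, -2, -8/3), so the interior equations h_(i-1)·σ_(i-1) + 2(h_(i-1)+h_i)·σ_i + h_i·σ_(i+1) = 6(Δ_i − Δ_(i-1)) read
  3·σ_0 + 10·σ_1 + 2·σ_2 = 6(Δ_1 - Δ_0) = 23
  2·σ_1 + 8·σ_2 + 2·σ_3 = 6(Δ_2 - Δ_1) = -33
  2·σ_2 + 10·σ_3 + 3·σ_4 = 6(Δ_3 - Δ_2) = -4
Natural end conditions: σ_0 = σ_4 = 0.
Forward elimination and back-substitution give σ_0 = 0, σ_1 = 299/90, σ_2 = -46/9, σ_3 = 28/45, σ_4 = 0.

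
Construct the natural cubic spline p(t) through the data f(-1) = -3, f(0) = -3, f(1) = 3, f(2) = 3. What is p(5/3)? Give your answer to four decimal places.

3.5926

Put σ_i = p'' at the i-th knot. Here h = (1, 1, 1) and Δ = (0, 6, 0), so the interior equations h_(i-1)·σ_(i-1) + 2(h_(i-1)+h_i)·σ_i + h_i·σ_(i+1) = 6(Δ_i − Δ_(i-1)) read
  1·σ_0 + 4·σ_1 + 1·σ_2 = 6(Δ_1 - Δ_0) = 36
  1·σ_1 + 4·σ_2 + 1·σ_3 = 6(Δ_2 - Δ_1) = -36
Natural end conditions: σ_0 = σ_3 = 0.
Forward elimination and back-substitution give σ_0 = 0, σ_1 = 12, σ_2 = -12, σ_3 = 0.
On [1, 2], p(t) = 3 + 4·(t - 1) - 6·(t - 1)² + 2·(t - 1)³.
With (t - 1) = 2/3: p(5/3) = 97/27.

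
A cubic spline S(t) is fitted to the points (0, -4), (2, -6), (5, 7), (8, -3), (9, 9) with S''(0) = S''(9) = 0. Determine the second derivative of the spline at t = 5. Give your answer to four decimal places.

-9.0326

Let m_i = S''(x_i). Step sizes h_i = 2, 3, 3, 1; slopes of the chords Δ_i = (y_(i+1) - y_i)/h_i = -1, 13/3, -10/3, 12.
  2·m_0 + 10·m_1 + 3·m_2 = 6(Δ_1 - Δ_0) = 32
  3·m_1 + 12·m_2 + 3·m_3 = 6(Δ_2 - Δ_1) = -46
  3·m_2 + 8·m_3 + 1·m_4 = 6(Δ_3 - Δ_2) = 92
Natural end conditions: m_0 = m_4 = 0.
Solving the tridiagonal system: m_0 = 0, m_1 = 786/133, m_2 = -3604/399, m_3 = 1980/133, m_4 = 0.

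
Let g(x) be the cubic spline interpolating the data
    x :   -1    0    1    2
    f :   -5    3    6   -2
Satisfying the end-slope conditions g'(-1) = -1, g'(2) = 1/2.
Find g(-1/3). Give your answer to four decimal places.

-0.6444

With m_i denoting the second derivative at x_i, h_i = 1, 1, 1, and Δ_i = (y_(i+1) − y_i)/h_i = 8, 3, -8:
  1·m_0 + 4·m_1 + 1·m_2 = 6(Δ_1 - Δ_0) = -30
  1·m_1 + 4·m_2 + 1·m_3 = 6(Δ_2 - Δ_1) = -66
Clamped end conditions give two more equations: 2h_0·m_0 + h_0·m_1 = 6(Δ_0 - g'(-1)) = 54 and h_2·m_2 + 2h_2·m_3 = 6(g'(2) - Δ_2) = 51.
Forward elimination and back-substitution give m_0 = 159/5, m_1 = -48/5, m_2 = -117/5, m_3 = 186/5.
On [-1, 0], g(x) = -5 - 1·(x + 1) + 159/10·(x + 1)² - 69/10·(x + 1)³.
With (x + 1) = 2/3: g(-1/3) = -29/45.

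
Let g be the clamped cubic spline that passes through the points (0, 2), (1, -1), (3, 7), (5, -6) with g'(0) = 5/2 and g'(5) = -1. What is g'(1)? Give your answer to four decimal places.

-1.6304

Let M_i = g''(x_i). Step sizes h_i = 1, 2, 2; slopes of the chords Δ_i = (y_(i+1) - y_i)/h_i = -3, 4, -13/2.
  1·M_0 + 6·M_1 + 2·M_2 = 6(Δ_1 - Δ_0) = 42
  2·M_1 + 8·M_2 + 2·M_3 = 6(Δ_2 - Δ_1) = -63
Clamped end conditions give two more equations: 2h_0·M_0 + h_0·M_1 = 6(Δ_0 - g'(0)) = -33 and h_2·M_2 + 2h_2·M_3 = 6(g'(5) - Δ_2) = 33.
Forward elimination and back-substitution give M_0 = -569/23, M_1 = 379/23, M_2 = -739/46, M_3 = 749/46.
On [1, 3], g'(x) = b_1 + 2c_1·(x - 1) + 3d_1·(x - 1)² with b_1 = Δ_1 - h_1(2M_1 + M_2)/6 = -75/46, c_1 = M_1/2 = 379/46, d_1 = (M_2 - M_1)/(6h_1) = -499/184. So g'(1) = -75/46.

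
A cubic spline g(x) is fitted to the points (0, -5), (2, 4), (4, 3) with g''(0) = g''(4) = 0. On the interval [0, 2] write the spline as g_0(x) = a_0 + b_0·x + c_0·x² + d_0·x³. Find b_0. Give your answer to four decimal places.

5.7500

Write m_i for g''(x_i). With h_i = 2, 2 and divided differences Δ_i = 9/2, -1/2, the continuity of g' gives the tridiagonal system
  2·m_0 + 8·m_1 + 2·m_2 = 6(Δ_1 - Δ_0) = -30
Natural end conditions: m_0 = m_2 = 0.
Solving: m_0 = 0, m_1 = -15/4, m_2 = 0.
On [0, 2], with g_0(x) = a_0 + b_0·x + c_0·x² + d_0·x³: c_0 = m_0/2 = 0, d_0 = (m_1 - m_0)/(6h_0) = -5/16, b_0 = Δ_0 - h_0(2m_0 + m_1)/6 = 23/4.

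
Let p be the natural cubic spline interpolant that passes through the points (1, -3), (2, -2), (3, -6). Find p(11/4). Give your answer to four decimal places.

Put M_i = p'' at the i-th knot. Here h = (1, 1) and Δ = (1, -4), so the interior equations h_(i-1)·M_(i-1) + 2(h_(i-1)+h_i)·M_i + h_i·M_(i+1) = 6(Δ_i − Δ_(i-1)) read
  1·M_0 + 4·M_1 + 1·M_2 = 6(Δ_1 - Δ_0) = -30
Natural end conditions: M_0 = M_2 = 0.
Forward elimination and back-substitution give M_0 = 0, M_1 = -15/2, M_2 = 0.
On [2, 3], p(x) = -2 - 3/2·(x - 2) - 15/4·(x - 2)² + 5/4·(x - 2)³.
With (x - 2) = 3/4: p(11/4) = -1205/256.

-4.7070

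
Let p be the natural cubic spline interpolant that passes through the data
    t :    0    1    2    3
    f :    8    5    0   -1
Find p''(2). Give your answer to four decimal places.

7.2000

With M_i denoting the second derivative at x_i, h_i = 1, 1, 1, and Δ_i = (y_(i+1) − y_i)/h_i = -3, -5, -1:
  1·M_0 + 4·M_1 + 1·M_2 = 6(Δ_1 - Δ_0) = -12
  1·M_1 + 4·M_2 + 1·M_3 = 6(Δ_2 - Δ_1) = 24
Natural end conditions: M_0 = M_3 = 0.
Forward elimination and back-substitution give M_0 = 0, M_1 = -24/5, M_2 = 36/5, M_3 = 0.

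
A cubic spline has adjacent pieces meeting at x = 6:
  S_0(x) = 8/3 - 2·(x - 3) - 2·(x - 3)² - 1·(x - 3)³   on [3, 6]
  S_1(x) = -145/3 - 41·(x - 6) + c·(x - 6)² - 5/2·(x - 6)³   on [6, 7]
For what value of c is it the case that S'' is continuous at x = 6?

S_0''(x) = -4 - 6·(x - 3), so S_0''(6) = -22. On the right, S_1''(6) = 2c, so c = -11.

-11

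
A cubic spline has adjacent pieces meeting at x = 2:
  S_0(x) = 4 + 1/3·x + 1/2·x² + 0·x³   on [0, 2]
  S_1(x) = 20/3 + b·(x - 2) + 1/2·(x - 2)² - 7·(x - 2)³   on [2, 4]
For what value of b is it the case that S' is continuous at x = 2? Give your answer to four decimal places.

S_0'(x) = 1/3 + 1·x + 0·x², so S_0'(2) = 7/3. On the right, S_1'(2) = b, so b = 7/3.

2.3333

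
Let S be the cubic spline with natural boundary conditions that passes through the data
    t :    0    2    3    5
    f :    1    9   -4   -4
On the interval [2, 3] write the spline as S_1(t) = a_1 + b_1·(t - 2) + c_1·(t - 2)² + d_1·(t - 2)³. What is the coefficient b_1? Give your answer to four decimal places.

Write M_i for S''(x_i). With h_i = 2, 1, 2 and divided differences Δ_i = 4, -13, 0, the continuity of S' gives the tridiagonal system
  2·M_0 + 6·M_1 + 1·M_2 = 6(Δ_1 - Δ_0) = -102
  1·M_1 + 6·M_2 + 2·M_3 = 6(Δ_2 - Δ_1) = 78
Natural end conditions: M_0 = M_3 = 0.
Solving the tridiagonal system: M_0 = 0, M_1 = -138/7, M_2 = 114/7, M_3 = 0.
On [2, 3], with S_1(t) = a_1 + b_1·(t - 2) + c_1·(t - 2)² + d_1·(t - 2)³: c_1 = M_1/2 = -69/7, d_1 = (M_2 - M_1)/(6h_1) = 6, b_1 = Δ_1 - h_1(2M_1 + M_2)/6 = -64/7.

-9.1429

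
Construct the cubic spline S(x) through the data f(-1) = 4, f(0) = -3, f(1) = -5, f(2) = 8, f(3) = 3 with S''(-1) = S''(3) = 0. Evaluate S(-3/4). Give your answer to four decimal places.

Let M_i = S''(x_i). Step sizes h_i = 1, 1, 1, 1; slopes of the chords Δ_i = (y_(i+1) - y_i)/h_i = -7, -2, 13, -5.
  1·M_0 + 4·M_1 + 1·M_2 = 6(Δ_1 - Δ_0) = 30
  1·M_1 + 4·M_2 + 1·M_3 = 6(Δ_2 - Δ_1) = 90
  1·M_2 + 4·M_3 + 1·M_4 = 6(Δ_3 - Δ_2) = -108
Natural end conditions: M_0 = M_4 = 0.
Forward elimination and back-substitution give M_0 = 0, M_1 = -9/28, M_2 = 219/7, M_3 = -975/28, M_4 = 0.
On [-1, 0], S(x) = 4 - 389/56·(x + 1) + 0·(x + 1)² - 3/56·(x + 1)³.
With (x + 1) = 1/4: S(-3/4) = 8109/3584.

2.2626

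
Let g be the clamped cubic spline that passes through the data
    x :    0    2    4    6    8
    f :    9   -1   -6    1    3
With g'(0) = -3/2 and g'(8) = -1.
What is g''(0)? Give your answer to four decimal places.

-6.4196

Let M_i = g''(x_i). Step sizes h_i = 2, 2, 2, 2; slopes of the chords Δ_i = (y_(i+1) - y_i)/h_i = -5, -5/2, 7/2, 1.
  2·M_0 + 8·M_1 + 2·M_2 = 6(Δ_1 - Δ_0) = 15
  2·M_1 + 8·M_2 + 2·M_3 = 6(Δ_2 - Δ_1) = 36
  2·M_2 + 8·M_3 + 2·M_4 = 6(Δ_3 - Δ_2) = -15
Clamped end conditions give two more equations: 2h_0·M_0 + h_0·M_1 = 6(Δ_0 - g'(0)) = -21 and h_3·M_3 + 2h_3·M_4 = 6(g'(8) - Δ_3) = -12.
Forward elimination and back-substitution give M_0 = -719/112, M_1 = 131/56, M_2 = 73/16, M_3 = -145/56, M_4 = -191/112.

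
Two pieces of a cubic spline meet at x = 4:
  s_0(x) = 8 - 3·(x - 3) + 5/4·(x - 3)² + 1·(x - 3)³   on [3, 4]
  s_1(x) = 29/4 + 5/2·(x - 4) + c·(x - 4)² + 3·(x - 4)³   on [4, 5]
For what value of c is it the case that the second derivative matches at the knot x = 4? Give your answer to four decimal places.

4.2500

s_0''(x) = 5/2 + 6·(x - 3), so s_0''(4) = 17/2. On the right, s_1''(4) = 2c, so c = 17/4.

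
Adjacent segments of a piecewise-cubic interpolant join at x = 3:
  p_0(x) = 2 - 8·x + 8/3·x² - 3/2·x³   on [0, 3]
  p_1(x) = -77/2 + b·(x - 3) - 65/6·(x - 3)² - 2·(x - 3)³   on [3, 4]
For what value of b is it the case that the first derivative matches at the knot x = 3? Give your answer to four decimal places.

p_0'(x) = -8 + 16/3·x - 9/2·x², so p_0'(3) = -65/2. On the right, p_1'(3) = b, so b = -65/2.

-32.5000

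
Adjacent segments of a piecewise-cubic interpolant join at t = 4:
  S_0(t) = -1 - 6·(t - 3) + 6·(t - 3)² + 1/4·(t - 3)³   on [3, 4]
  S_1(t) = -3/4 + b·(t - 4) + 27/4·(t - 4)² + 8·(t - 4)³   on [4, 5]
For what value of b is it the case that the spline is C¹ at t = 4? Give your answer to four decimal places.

S_0'(t) = -6 + 12·(t - 3) + 3/4·(t - 3)², so S_0'(4) = 27/4. On the right, S_1'(4) = b, so b = 27/4.

6.7500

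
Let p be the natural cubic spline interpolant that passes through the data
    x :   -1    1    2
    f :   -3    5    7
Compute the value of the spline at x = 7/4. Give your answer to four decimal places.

Put M_i = p'' at the i-th knot. Here h = (2, 1) and Δ = (4, 2), so the interior equations h_(i-1)·M_(i-1) + 2(h_(i-1)+h_i)·M_i + h_i·M_(i+1) = 6(Δ_i − Δ_(i-1)) read
  2·M_0 + 6·M_1 + 1·M_2 = 6(Δ_1 - Δ_0) = -12
Natural end conditions: M_0 = M_2 = 0.
Solving the tridiagonal system: M_0 = 0, M_1 = -2, M_2 = 0.
On [1, 2], p(x) = 5 + 8/3·(x - 1) - 1·(x - 1)² + 1/3·(x - 1)³.
With (x - 1) = 3/4: p(7/4) = 421/64.

6.5781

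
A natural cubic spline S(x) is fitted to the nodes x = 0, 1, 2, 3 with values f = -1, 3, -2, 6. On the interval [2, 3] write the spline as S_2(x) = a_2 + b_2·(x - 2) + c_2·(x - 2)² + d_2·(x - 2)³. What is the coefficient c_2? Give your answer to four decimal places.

12.2000

Put m_i = S'' at the i-th knot. Here h = (1, 1, 1) and Δ = (4, -5, 8), so the interior equations h_(i-1)·m_(i-1) + 2(h_(i-1)+h_i)·m_i + h_i·m_(i+1) = 6(Δ_i − Δ_(i-1)) read
  1·m_0 + 4·m_1 + 1·m_2 = 6(Δ_1 - Δ_0) = -54
  1·m_1 + 4·m_2 + 1·m_3 = 6(Δ_2 - Δ_1) = 78
Natural end conditions: m_0 = m_3 = 0.
Solving the tridiagonal system: m_0 = 0, m_1 = -98/5, m_2 = 122/5, m_3 = 0.
On [2, 3], with S_2(x) = a_2 + b_2·(x - 2) + c_2·(x - 2)² + d_2·(x - 2)³: c_2 = m_2/2 = 61/5, d_2 = (m_3 - m_2)/(6h_2) = -61/15, b_2 = Δ_2 - h_2(2m_2 + m_3)/6 = -2/15.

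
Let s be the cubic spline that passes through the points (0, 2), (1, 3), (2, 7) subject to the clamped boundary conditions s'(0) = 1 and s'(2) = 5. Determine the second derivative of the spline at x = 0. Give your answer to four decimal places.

With σ_i denoting the second derivative at x_i, h_i = 1, 1, and Δ_i = (y_(i+1) − y_i)/h_i = 1, 4:
  1·σ_0 + 4·σ_1 + 1·σ_2 = 6(Δ_1 - Δ_0) = 18
Clamped end conditions give two more equations: 2h_0·σ_0 + h_0·σ_1 = 6(Δ_0 - s'(0)) = 0 and h_1·σ_1 + 2h_1·σ_2 = 6(s'(2) - Δ_1) = 6.
Solving the tridiagonal system: σ_0 = -5/2, σ_1 = 5, σ_2 = 1/2.

-2.5000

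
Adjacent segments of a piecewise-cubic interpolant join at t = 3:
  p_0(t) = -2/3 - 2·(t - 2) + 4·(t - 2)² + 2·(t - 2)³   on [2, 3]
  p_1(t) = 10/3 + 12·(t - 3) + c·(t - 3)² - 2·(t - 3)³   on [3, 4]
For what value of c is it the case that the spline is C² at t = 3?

10

p_0''(t) = 8 + 12·(t - 2), so p_0''(3) = 20. On the right, p_1''(3) = 2c, so c = 10.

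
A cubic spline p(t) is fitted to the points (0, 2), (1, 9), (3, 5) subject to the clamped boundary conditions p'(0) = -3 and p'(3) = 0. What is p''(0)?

With σ_i denoting the second derivative at x_i, h_i = 1, 2, and Δ_i = (y_(i+1) − y_i)/h_i = 7, -2:
  1·σ_0 + 6·σ_1 + 2·σ_2 = 6(Δ_1 - Δ_0) = -54
Clamped end conditions give two more equations: 2h_0·σ_0 + h_0·σ_1 = 6(Δ_0 - p'(0)) = 60 and h_1·σ_1 + 2h_1·σ_2 = 6(p'(3) - Δ_1) = 12.
Solving: σ_0 = 40, σ_1 = -20, σ_2 = 13.

40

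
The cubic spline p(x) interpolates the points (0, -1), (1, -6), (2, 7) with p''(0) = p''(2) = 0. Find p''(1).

Put σ_i = p'' at the i-th knot. Here h = (1, 1) and Δ = (-5, 13), so the interior equations h_(i-1)·σ_(i-1) + 2(h_(i-1)+h_i)·σ_i + h_i·σ_(i+1) = 6(Δ_i − Δ_(i-1)) read
  1·σ_0 + 4·σ_1 + 1·σ_2 = 6(Δ_1 - Δ_0) = 108
Natural end conditions: σ_0 = σ_2 = 0.
Forward elimination and back-substitution give σ_0 = 0, σ_1 = 27, σ_2 = 0.

27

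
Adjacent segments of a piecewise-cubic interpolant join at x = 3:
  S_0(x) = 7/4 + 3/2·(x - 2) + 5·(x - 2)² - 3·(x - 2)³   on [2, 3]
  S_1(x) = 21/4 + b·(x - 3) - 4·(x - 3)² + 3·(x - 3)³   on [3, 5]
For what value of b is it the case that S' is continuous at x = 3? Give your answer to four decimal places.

2.5000

S_0'(x) = 3/2 + 10·(x - 2) - 9·(x - 2)², so S_0'(3) = 5/2. On the right, S_1'(3) = b, so b = 5/2.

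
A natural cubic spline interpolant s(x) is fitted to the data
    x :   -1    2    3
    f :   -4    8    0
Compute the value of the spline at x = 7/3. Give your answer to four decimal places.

Write M_i for s''(x_i). With h_i = 3, 1 and divided differences Δ_i = 4, -8, the continuity of s' gives the tridiagonal system
  3·M_0 + 8·M_1 + 1·M_2 = 6(Δ_1 - Δ_0) = -72
Natural end conditions: M_0 = M_2 = 0.
Hence M_0 = 0, M_1 = -9, M_2 = 0.
On [2, 3], s(x) = 8 - 5·(x - 2) - 9/2·(x - 2)² + 3/2·(x - 2)³.
With (x - 2) = 1/3: s(7/3) = 53/9.

5.8889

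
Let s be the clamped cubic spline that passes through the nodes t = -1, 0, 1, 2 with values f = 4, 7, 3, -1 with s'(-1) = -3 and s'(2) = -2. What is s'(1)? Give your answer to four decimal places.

With σ_i denoting the second derivative at x_i, h_i = 1, 1, 1, and Δ_i = (y_(i+1) − y_i)/h_i = 3, -4, -4:
  1·σ_0 + 4·σ_1 + 1·σ_2 = 6(Δ_1 - Δ_0) = -42
  1·σ_1 + 4·σ_2 + 1·σ_3 = 6(Δ_2 - Δ_1) = 0
Clamped end conditions give two more equations: 2h_0·σ_0 + h_0·σ_1 = 6(Δ_0 - s'(-1)) = 36 and h_2·σ_2 + 2h_2·σ_3 = 6(s'(2) - Δ_2) = 12.
Forward elimination and back-substitution give σ_0 = 406/15, σ_1 = -272/15, σ_2 = 52/15, σ_3 = 64/15.
On [1, 2], s'(t) = b_2 + 2c_2·(t - 1) + 3d_2·(t - 1)² with b_2 = Δ_2 - h_2(2σ_2 + σ_3)/6 = -88/15, c_2 = σ_2/2 = 26/15, d_2 = (σ_3 - σ_2)/(6h_2) = 2/15. So s'(1) = -88/15.

-5.8667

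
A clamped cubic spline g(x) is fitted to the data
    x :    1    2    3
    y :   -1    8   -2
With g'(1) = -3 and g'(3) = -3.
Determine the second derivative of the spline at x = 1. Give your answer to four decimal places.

64.5000

Put m_i = g'' at the i-th knot. Here h = (1, 1) and Δ = (9, -10), so the interior equations h_(i-1)·m_(i-1) + 2(h_(i-1)+h_i)·m_i + h_i·m_(i+1) = 6(Δ_i − Δ_(i-1)) read
  1·m_0 + 4·m_1 + 1·m_2 = 6(Δ_1 - Δ_0) = -114
Clamped end conditions give two more equations: 2h_0·m_0 + h_0·m_1 = 6(Δ_0 - g'(1)) = 72 and h_1·m_1 + 2h_1·m_2 = 6(g'(3) - Δ_1) = 42.
Forward elimination and back-substitution give m_0 = 129/2, m_1 = -57, m_2 = 99/2.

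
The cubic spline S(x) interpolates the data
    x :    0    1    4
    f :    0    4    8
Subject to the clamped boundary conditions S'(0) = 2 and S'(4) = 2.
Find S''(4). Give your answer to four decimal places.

Let σ_i = S''(x_i). Step sizes h_i = 1, 3; slopes of the chords Δ_i = (y_(i+1) - y_i)/h_i = 4, 4/3.
  1·σ_0 + 8·σ_1 + 3·σ_2 = 6(Δ_1 - Δ_0) = -16
Clamped end conditions give two more equations: 2h_0·σ_0 + h_0·σ_1 = 6(Δ_0 - S'(0)) = 12 and h_1·σ_1 + 2h_1·σ_2 = 6(S'(4) - Δ_1) = 4.
Solving the tridiagonal system: σ_0 = 8, σ_1 = -4, σ_2 = 8/3.

2.6667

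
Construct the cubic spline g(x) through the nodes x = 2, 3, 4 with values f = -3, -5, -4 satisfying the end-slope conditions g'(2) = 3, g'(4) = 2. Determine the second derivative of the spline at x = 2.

With M_i denoting the second derivative at x_i, h_i = 1, 1, and Δ_i = (y_(i+1) − y_i)/h_i = -2, 1:
  1·M_0 + 4·M_1 + 1·M_2 = 6(Δ_1 - Δ_0) = 18
Clamped end conditions give two more equations: 2h_0·M_0 + h_0·M_1 = 6(Δ_0 - g'(2)) = -30 and h_1·M_1 + 2h_1·M_2 = 6(g'(4) - Δ_1) = 6.
Forward elimination and back-substitution give M_0 = -20, M_1 = 10, M_2 = -2.

-20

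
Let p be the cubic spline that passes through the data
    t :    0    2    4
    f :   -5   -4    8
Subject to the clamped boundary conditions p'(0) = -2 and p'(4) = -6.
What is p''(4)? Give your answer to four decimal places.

-23.1250

Let M_i = p''(x_i). Step sizes h_i = 2, 2; slopes of the chords Δ_i = (y_(i+1) - y_i)/h_i = 1/2, 6.
  2·M_0 + 8·M_1 + 2·M_2 = 6(Δ_1 - Δ_0) = 33
Clamped end conditions give two more equations: 2h_0·M_0 + h_0·M_1 = 6(Δ_0 - p'(0)) = 15 and h_1·M_1 + 2h_1·M_2 = 6(p'(4) - Δ_1) = -72.
Solving the tridiagonal system: M_0 = -11/8, M_1 = 41/4, M_2 = -185/8.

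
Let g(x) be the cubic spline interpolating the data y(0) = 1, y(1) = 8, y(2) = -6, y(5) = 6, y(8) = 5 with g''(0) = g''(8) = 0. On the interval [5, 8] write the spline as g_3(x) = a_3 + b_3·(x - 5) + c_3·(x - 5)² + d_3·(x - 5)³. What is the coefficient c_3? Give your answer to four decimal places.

-3.6905

Write σ_i for g''(x_i). With h_i = 1, 1, 3, 3 and divided differences Δ_i = 7, -14, 4, -1/3, the continuity of g' gives the tridiagonal system
  1·σ_0 + 4·σ_1 + 1·σ_2 = 6(Δ_1 - Δ_0) = -126
  1·σ_1 + 8·σ_2 + 3·σ_3 = 6(Δ_2 - Δ_1) = 108
  3·σ_2 + 12·σ_3 + 3·σ_4 = 6(Δ_3 - Δ_2) = -26
Natural end conditions: σ_0 = σ_4 = 0.
Hence σ_0 = 0, σ_1 = -257/7, σ_2 = 146/7, σ_3 = -155/21, σ_4 = 0.
On [5, 8], with g_3(x) = a_3 + b_3·(x - 5) + c_3·(x - 5)² + d_3·(x - 5)³: c_3 = σ_3/2 = -155/42, d_3 = (σ_4 - σ_3)/(6h_3) = 155/378, b_3 = Δ_3 - h_3(2σ_3 + σ_4)/6 = 148/21.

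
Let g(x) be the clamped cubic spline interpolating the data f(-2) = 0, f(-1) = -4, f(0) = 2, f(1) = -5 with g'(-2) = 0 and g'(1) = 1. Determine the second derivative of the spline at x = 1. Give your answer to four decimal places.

Write M_i for g''(x_i). With h_i = 1, 1, 1 and divided differences Δ_i = -4, 6, -7, the continuity of g' gives the tridiagonal system
  1·M_0 + 4·M_1 + 1·M_2 = 6(Δ_1 - Δ_0) = 60
  1·M_1 + 4·M_2 + 1·M_3 = 6(Δ_2 - Δ_1) = -78
Clamped end conditions give two more equations: 2h_0·M_0 + h_0·M_1 = 6(Δ_0 - g'(-2)) = -24 and h_2·M_2 + 2h_2·M_3 = 6(g'(1) - Δ_2) = 48.
Hence M_0 = -416/15, M_1 = 472/15, M_2 = -572/15, M_3 = 646/15.

43.0667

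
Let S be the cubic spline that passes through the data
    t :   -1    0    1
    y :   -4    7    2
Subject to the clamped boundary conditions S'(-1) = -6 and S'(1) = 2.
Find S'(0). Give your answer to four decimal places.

Let M_i = S''(x_i). Step sizes h_i = 1, 1; slopes of the chords Δ_i = (y_(i+1) - y_i)/h_i = 11, -5.
  1·M_0 + 4·M_1 + 1·M_2 = 6(Δ_1 - Δ_0) = -96
Clamped end conditions give two more equations: 2h_0·M_0 + h_0·M_1 = 6(Δ_0 - S'(-1)) = 102 and h_1·M_1 + 2h_1·M_2 = 6(S'(1) - Δ_1) = 42.
Solving: M_0 = 79, M_1 = -56, M_2 = 49.
On [0, 1], S'(t) = b_1 + 2c_1·t + 3d_1·t² with b_1 = Δ_1 - h_1(2M_1 + M_2)/6 = 11/2, c_1 = M_1/2 = -28, d_1 = (M_2 - M_1)/(6h_1) = 35/2. So S'(0) = 11/2.

5.5000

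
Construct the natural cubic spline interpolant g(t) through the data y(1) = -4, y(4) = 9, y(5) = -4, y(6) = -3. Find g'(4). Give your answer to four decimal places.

-11.7957

Put M_i = g'' at the i-th knot. Here h = (3, 1, 1) and Δ = (13/3, -13, 1), so the interior equations h_(i-1)·M_(i-1) + 2(h_(i-1)+h_i)·M_i + h_i·M_(i+1) = 6(Δ_i − Δ_(i-1)) read
  3·M_0 + 8·M_1 + 1·M_2 = 6(Δ_1 - Δ_0) = -104
  1·M_1 + 4·M_2 + 1·M_3 = 6(Δ_2 - Δ_1) = 84
Natural end conditions: M_0 = M_3 = 0.
Hence M_0 = 0, M_1 = -500/31, M_2 = 776/31, M_3 = 0.
On [4, 5], g'(t) = b_1 + 2c_1·(t - 4) + 3d_1·(t - 4)² with b_1 = Δ_1 - h_1(2M_1 + M_2)/6 = -1097/93, c_1 = M_1/2 = -250/31, d_1 = (M_2 - M_1)/(6h_1) = 638/93. So g'(4) = -1097/93.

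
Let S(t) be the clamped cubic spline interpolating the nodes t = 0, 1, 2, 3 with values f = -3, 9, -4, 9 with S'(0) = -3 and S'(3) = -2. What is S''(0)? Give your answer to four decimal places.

With M_i denoting the second derivative at x_i, h_i = 1, 1, 1, and Δ_i = (y_(i+1) − y_i)/h_i = 12, -13, 13:
  1·M_0 + 4·M_1 + 1·M_2 = 6(Δ_1 - Δ_0) = -150
  1·M_1 + 4·M_2 + 1·M_3 = 6(Δ_2 - Δ_1) = 156
Clamped end conditions give two more equations: 2h_0·M_0 + h_0·M_1 = 6(Δ_0 - S'(0)) = 90 and h_2·M_2 + 2h_2·M_3 = 6(S'(3) - Δ_2) = -90.
Hence M_0 = 1264/15, M_1 = -1178/15, M_2 = 1198/15, M_3 = -1274/15.

84.2667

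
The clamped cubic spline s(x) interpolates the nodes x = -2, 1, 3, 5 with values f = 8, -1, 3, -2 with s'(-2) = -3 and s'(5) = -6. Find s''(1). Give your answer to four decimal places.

Let σ_i = s''(x_i). Step sizes h_i = 3, 2, 2; slopes of the chords Δ_i = (y_(i+1) - y_i)/h_i = -3, 2, -5/2.
  3·σ_0 + 10·σ_1 + 2·σ_2 = 6(Δ_1 - Δ_0) = 30
  2·σ_1 + 8·σ_2 + 2·σ_3 = 6(Δ_2 - Δ_1) = -27
Clamped end conditions give two more equations: 2h_0·σ_0 + h_0·σ_1 = 6(Δ_0 - s'(-2)) = 0 and h_2·σ_2 + 2h_2·σ_3 = 6(s'(5) - Δ_2) = -21.
Hence σ_0 = -81/37, σ_1 = 162/37, σ_2 = -267/74, σ_3 = -255/74.

4.3784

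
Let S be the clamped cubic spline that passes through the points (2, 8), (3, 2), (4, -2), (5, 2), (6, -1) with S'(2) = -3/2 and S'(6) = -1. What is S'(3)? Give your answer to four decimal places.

Write m_i for S''(x_i). With h_i = 1, 1, 1, 1 and divided differences Δ_i = -6, -4, 4, -3, the continuity of S' gives the tridiagonal system
  1·m_0 + 4·m_1 + 1·m_2 = 6(Δ_1 - Δ_0) = 12
  1·m_1 + 4·m_2 + 1·m_3 = 6(Δ_2 - Δ_1) = 48
  1·m_2 + 4·m_3 + 1·m_4 = 6(Δ_3 - Δ_2) = -42
Clamped end conditions give two more equations: 2h_0·m_0 + h_0·m_1 = 6(Δ_0 - S'(2)) = -27 and h_3·m_3 + 2h_3·m_4 = 6(S'(6) - Δ_3) = 12.
Hence m_0 = -119/8, m_1 = 11/4, m_2 = 127/8, m_3 = -73/4, m_4 = 121/8.
On [3, 4], S'(x) = b_1 + 2c_1·(x - 3) + 3d_1·(x - 3)² with b_1 = Δ_1 - h_1(2m_1 + m_2)/6 = -121/16, c_1 = m_1/2 = 11/8, d_1 = (m_2 - m_1)/(6h_1) = 35/16. So S'(3) = -121/16.

-7.5625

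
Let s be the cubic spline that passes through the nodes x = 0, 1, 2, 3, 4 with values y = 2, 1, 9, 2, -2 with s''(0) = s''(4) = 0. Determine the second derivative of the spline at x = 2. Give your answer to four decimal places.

Write σ_i for s''(x_i). With h_i = 1, 1, 1, 1 and divided differences Δ_i = -1, 8, -7, -4, the continuity of s' gives the tridiagonal system
  1·σ_0 + 4·σ_1 + 1·σ_2 = 6(Δ_1 - Δ_0) = 54
  1·σ_1 + 4·σ_2 + 1·σ_3 = 6(Δ_2 - Δ_1) = -90
  1·σ_2 + 4·σ_3 + 1·σ_4 = 6(Δ_3 - Δ_2) = 18
Natural end conditions: σ_0 = σ_4 = 0.
Forward elimination and back-substitution give σ_0 = 0, σ_1 = 297/14, σ_2 = -216/7, σ_3 = 171/14, σ_4 = 0.

-30.8571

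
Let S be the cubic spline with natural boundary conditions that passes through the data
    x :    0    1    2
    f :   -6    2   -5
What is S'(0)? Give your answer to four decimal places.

Let M_i = S''(x_i). Step sizes h_i = 1, 1; slopes of the chords Δ_i = (y_(i+1) - y_i)/h_i = 8, -7.
  1·M_0 + 4·M_1 + 1·M_2 = 6(Δ_1 - Δ_0) = -90
Natural end conditions: M_0 = M_2 = 0.
Forward elimination and back-substitution give M_0 = 0, M_1 = -45/2, M_2 = 0.
On [0, 1], S'(x) = b_0 + 2c_0·x + 3d_0·x² with b_0 = Δ_0 - h_0(2M_0 + M_1)/6 = 47/4, c_0 = M_0/2 = 0, d_0 = (M_1 - M_0)/(6h_0) = -15/4. So S'(0) = 47/4.

11.7500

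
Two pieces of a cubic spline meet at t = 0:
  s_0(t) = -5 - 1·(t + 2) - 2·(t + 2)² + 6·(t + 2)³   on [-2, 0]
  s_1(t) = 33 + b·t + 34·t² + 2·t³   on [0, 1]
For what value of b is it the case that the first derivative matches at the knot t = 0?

s_0'(t) = -1 - 4·(t + 2) + 18·(t + 2)², so s_0'(0) = 63. On the right, s_1'(0) = b, so b = 63.

63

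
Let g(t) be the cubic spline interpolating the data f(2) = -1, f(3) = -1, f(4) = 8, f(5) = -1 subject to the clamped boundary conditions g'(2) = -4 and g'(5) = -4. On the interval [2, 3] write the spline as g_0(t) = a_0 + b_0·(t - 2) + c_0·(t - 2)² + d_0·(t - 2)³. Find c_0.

With m_i denoting the second derivative at x_i, h_i = 1, 1, 1, and Δ_i = (y_(i+1) − y_i)/h_i = 0, 9, -9:
  1·m_0 + 4·m_1 + 1·m_2 = 6(Δ_1 - Δ_0) = 54
  1·m_1 + 4·m_2 + 1·m_3 = 6(Δ_2 - Δ_1) = -108
Clamped end conditions give two more equations: 2h_0·m_0 + h_0·m_1 = 6(Δ_0 - g'(2)) = 24 and h_2·m_2 + 2h_2·m_3 = 6(g'(5) - Δ_2) = 30.
Forward elimination and back-substitution give m_0 = 0, m_1 = 24, m_2 = -42, m_3 = 36.
On [2, 3], with g_0(t) = a_0 + b_0·(t - 2) + c_0·(t - 2)² + d_0·(t - 2)³: c_0 = m_0/2 = 0, d_0 = (m_1 - m_0)/(6h_0) = 4, b_0 = Δ_0 - h_0(2m_0 + m_1)/6 = -4.

0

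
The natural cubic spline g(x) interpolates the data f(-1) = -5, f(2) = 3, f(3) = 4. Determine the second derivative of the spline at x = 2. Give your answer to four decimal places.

-1.2500

With M_i denoting the second derivative at x_i, h_i = 3, 1, and Δ_i = (y_(i+1) − y_i)/h_i = 8/3, 1:
  3·M_0 + 8·M_1 + 1·M_2 = 6(Δ_1 - Δ_0) = -10
Natural end conditions: M_0 = M_2 = 0.
Solving: M_0 = 0, M_1 = -5/4, M_2 = 0.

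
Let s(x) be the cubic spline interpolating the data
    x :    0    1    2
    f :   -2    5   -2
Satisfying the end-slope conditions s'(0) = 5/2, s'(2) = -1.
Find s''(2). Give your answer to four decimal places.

37.2500

With m_i denoting the second derivative at x_i, h_i = 1, 1, and Δ_i = (y_(i+1) − y_i)/h_i = 7, -7:
  1·m_0 + 4·m_1 + 1·m_2 = 6(Δ_1 - Δ_0) = -84
Clamped end conditions give two more equations: 2h_0·m_0 + h_0·m_1 = 6(Δ_0 - s'(0)) = 27 and h_1·m_1 + 2h_1·m_2 = 6(s'(2) - Δ_1) = 36.
Hence m_0 = 131/4, m_1 = -77/2, m_2 = 149/4.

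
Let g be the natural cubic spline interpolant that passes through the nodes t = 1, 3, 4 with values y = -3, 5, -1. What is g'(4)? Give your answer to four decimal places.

Put M_i = g'' at the i-th knot. Here h = (2, 1) and Δ = (4, -6), so the interior equations h_(i-1)·M_(i-1) + 2(h_(i-1)+h_i)·M_i + h_i·M_(i+1) = 6(Δ_i − Δ_(i-1)) read
  2·M_0 + 6·M_1 + 1·M_2 = 6(Δ_1 - Δ_0) = -60
Natural end conditions: M_0 = M_2 = 0.
Solving: M_0 = 0, M_1 = -10, M_2 = 0.
On [3, 4], g'(t) = b_1 + 2c_1·(t - 3) + 3d_1·(t - 3)² with b_1 = Δ_1 - h_1(2M_1 + M_2)/6 = -8/3, c_1 = M_1/2 = -5, d_1 = (M_2 - M_1)/(6h_1) = 5/3. So g'(4) = -23/3.

-7.6667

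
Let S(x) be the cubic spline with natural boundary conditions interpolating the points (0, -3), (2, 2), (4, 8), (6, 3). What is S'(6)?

With σ_i denoting the second derivative at x_i, h_i = 2, 2, 2, and Δ_i = (y_(i+1) − y_i)/h_i = 5/2, 3, -5/2:
  2·σ_0 + 8·σ_1 + 2·σ_2 = 6(Δ_1 - Δ_0) = 3
  2·σ_1 + 8·σ_2 + 2·σ_3 = 6(Δ_2 - Δ_1) = -33
Natural end conditions: σ_0 = σ_3 = 0.
Hence σ_0 = 0, σ_1 = 3/2, σ_2 = -9/2, σ_3 = 0.
On [4, 6], S'(x) = b_2 + 2c_2·(x - 4) + 3d_2·(x - 4)² with b_2 = Δ_2 - h_2(2σ_2 + σ_3)/6 = 1/2, c_2 = σ_2/2 = -9/4, d_2 = (σ_3 - σ_2)/(6h_2) = 3/8. So S'(6) = -4.

-4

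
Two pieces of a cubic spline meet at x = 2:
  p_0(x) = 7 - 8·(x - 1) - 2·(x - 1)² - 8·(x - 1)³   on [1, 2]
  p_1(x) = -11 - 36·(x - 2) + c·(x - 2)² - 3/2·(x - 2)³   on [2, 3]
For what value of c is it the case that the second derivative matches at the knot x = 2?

-26

p_0''(x) = -4 - 48·(x - 1), so p_0''(2) = -52. On the right, p_1''(2) = 2c, so c = -26.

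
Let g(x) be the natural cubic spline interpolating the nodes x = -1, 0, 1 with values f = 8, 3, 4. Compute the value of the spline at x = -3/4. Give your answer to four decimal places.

Write σ_i for g''(x_i). With h_i = 1, 1 and divided differences Δ_i = -5, 1, the continuity of g' gives the tridiagonal system
  1·σ_0 + 4·σ_1 + 1·σ_2 = 6(Δ_1 - Δ_0) = 36
Natural end conditions: σ_0 = σ_2 = 0.
Forward elimination and back-substitution give σ_0 = 0, σ_1 = 9, σ_2 = 0.
On [-1, 0], g(x) = 8 - 13/2·(x + 1) + 0·(x + 1)² + 3/2·(x + 1)³.
With (x + 1) = 1/4: g(-3/4) = 819/128.

6.3984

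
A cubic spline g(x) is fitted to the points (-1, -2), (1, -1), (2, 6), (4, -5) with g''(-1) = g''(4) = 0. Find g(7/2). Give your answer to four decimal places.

-0.0670

Let σ_i = g''(x_i). Step sizes h_i = 2, 1, 2; slopes of the chords Δ_i = (y_(i+1) - y_i)/h_i = 1/2, 7, -11/2.
  2·σ_0 + 6·σ_1 + 1·σ_2 = 6(Δ_1 - Δ_0) = 39
  1·σ_1 + 6·σ_2 + 2·σ_3 = 6(Δ_2 - Δ_1) = -75
Natural end conditions: σ_0 = σ_3 = 0.
Solving: σ_0 = 0, σ_1 = 309/35, σ_2 = -489/35, σ_3 = 0.
On [2, 4], g(x) = 6 + 267/70·(x - 2) - 489/70·(x - 2)² + 163/140·(x - 2)³.
With (x - 2) = 3/2: g(7/2) = -15/224.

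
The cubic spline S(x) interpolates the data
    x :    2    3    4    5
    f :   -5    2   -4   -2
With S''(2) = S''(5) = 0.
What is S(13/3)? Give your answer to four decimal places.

-4.4444

Let M_i = S''(x_i). Step sizes h_i = 1, 1, 1; slopes of the chords Δ_i = (y_(i+1) - y_i)/h_i = 7, -6, 2.
  1·M_0 + 4·M_1 + 1·M_2 = 6(Δ_1 - Δ_0) = -78
  1·M_1 + 4·M_2 + 1·M_3 = 6(Δ_2 - Δ_1) = 48
Natural end conditions: M_0 = M_3 = 0.
Solving the tridiagonal system: M_0 = 0, M_1 = -24, M_2 = 18, M_3 = 0.
On [4, 5], S(x) = -4 - 4·(x - 4) + 9·(x - 4)² - 3·(x - 4)³.
With (x - 4) = 1/3: S(13/3) = -40/9.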